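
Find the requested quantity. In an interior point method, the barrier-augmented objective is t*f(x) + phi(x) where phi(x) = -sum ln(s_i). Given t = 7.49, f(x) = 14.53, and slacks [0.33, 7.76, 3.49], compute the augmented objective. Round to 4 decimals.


Step 1: Compute log-barrier.
ln values: [-1.1087, 2.049, 1.2499]
phi = -(-1.1087 + 2.049 + 1.2499) = -2.1902
Step 2: Compute augmented objective.
t*f(x) = 7.49*14.53 = 108.8297
Total = 108.8297 - 2.1902 = 106.6395


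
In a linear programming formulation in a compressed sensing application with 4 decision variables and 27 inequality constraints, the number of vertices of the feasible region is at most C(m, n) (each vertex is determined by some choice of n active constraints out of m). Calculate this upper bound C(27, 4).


Each vertex corresponds to some choice of n active constraints out of m, so the number of vertices is at most C(m, n) = m! / (n!(m-n)!).
m = 27, n = 4
Numerator: 27 * 26 * 25 * 24
Denominator: 4! = 24
C(27, 4) = 17550


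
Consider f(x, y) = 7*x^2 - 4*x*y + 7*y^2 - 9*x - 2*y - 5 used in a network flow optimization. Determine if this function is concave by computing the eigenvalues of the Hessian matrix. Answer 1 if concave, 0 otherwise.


The Hessian of f(x,y) = 7*x^2 - 4*x*y + 7*y^2 - 9*x - 2*y - 5 is:
H = [[14, -4], [-4, 14]]
Trace = 14 + 14 = 28
Determinant = 14*14 - (-4)^2 = 180
Discriminant = (28)^2 - 4*180 = 64.0
Eigenvalues: lambda_1 = 10.0, lambda_2 = 18.0
The function is not concave.

0


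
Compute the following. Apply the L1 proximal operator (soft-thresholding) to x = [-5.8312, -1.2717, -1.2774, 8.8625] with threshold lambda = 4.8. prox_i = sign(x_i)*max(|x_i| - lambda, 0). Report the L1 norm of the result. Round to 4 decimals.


Soft-thresholding with lambda = 4.8:
prox(-5.8312) = sign(-5.8312)*max(|-5.8312| - 4.8, 0) = -1.0312
prox(-1.2717) = sign(-1.2717)*max(|-1.2717| - 4.8, 0) = 0.0
prox(-1.2774) = sign(-1.2774)*max(|-1.2774| - 4.8, 0) = 0.0
prox(8.8625) = sign(8.8625)*max(|8.8625| - 4.8, 0) = 4.0625
prox(x) = [-1.0312, 0.0, 0.0, 4.0625]
||prox(x)||_1 = 1.0312 + 0.0 + 0.0 + 4.0625 = 5.0937


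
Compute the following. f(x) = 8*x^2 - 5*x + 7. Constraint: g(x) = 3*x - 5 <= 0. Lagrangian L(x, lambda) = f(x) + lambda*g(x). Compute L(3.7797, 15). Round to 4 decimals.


Step 1: Evaluate f(x).
f(3.7797) = 8*3.7797^2 - 5*3.7797 + 7 = 102.3906
Step 2: Evaluate g(x).
g(3.7797) = 3*3.7797 - 5 = 6.3391
Step 3: Compute Lagrangian.
L = 102.3906 + 15*6.3391 = 197.4771


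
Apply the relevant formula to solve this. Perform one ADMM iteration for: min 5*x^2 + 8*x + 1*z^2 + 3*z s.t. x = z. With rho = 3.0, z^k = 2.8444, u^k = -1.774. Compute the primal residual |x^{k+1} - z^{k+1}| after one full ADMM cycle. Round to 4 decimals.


ADMM iteration with rho = 3.0, z^k = 2.8444, u^k = -1.774
Step 1: x-update.
Minimize 5*x^2 + 8*x + (3.0/2)*(x - 2.8444 - 1.774)^2
FOC: (2*5 + 3.0)*x = -8 + 3.0*(2.8444 + 1.774)
x^{k+1} = 0.4504
Step 2: z-update.
Minimize 1*z^2 + 3*z + (3.0/2)*(0.4504 - z - 1.774)^2
FOC: (2*1 + 3.0)*z = -3 + 3.0*(0.4504 - 1.774)
z^{k+1} = -1.3942
Step 3: u-update.
u^{k+1} = -1.774 + 0.4504 + 1.3942 = 0.0706
Step 4: Primal residual = |0.4504 + 1.3942| = 1.8446


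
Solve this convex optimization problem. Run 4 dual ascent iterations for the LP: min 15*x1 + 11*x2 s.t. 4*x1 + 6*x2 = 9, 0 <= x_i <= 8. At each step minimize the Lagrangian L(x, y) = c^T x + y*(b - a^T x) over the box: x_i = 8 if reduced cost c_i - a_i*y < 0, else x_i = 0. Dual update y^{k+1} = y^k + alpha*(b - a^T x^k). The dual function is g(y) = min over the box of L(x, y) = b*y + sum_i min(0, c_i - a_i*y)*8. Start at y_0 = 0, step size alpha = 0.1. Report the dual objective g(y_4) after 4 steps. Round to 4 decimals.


Dual ascent for LP: min 15*x1 + 11*x2, 4*x1 + 6*x2 = 9, 0 <= x_i <= 8
Step 1: y^k = 0.0, reduced costs: (15.0, 11.0)
  x^k = (0.0, 0.0), subgradient = b - a^T x = 9.0
  y^{k+1} = 0.0 + 0.1*9.0 = 0.9
Step 2: y^k = 0.9, reduced costs: (11.4, 5.6)
  x^k = (0.0, 0.0), subgradient = b - a^T x = 9.0
  y^{k+1} = 0.9 + 0.1*9.0 = 1.8
Step 3: y^k = 1.8, reduced costs: (7.8, 0.2)
  x^k = (0.0, 0.0), subgradient = b - a^T x = 9.0
  y^{k+1} = 1.8 + 0.1*9.0 = 2.7
Step 4: y^k = 2.7, reduced costs: (4.2, -5.2)
  x^k = (0.0, 8.0), subgradient = b - a^T x = -39.0
  y^{k+1} = 2.7 + 0.1*-39.0 = -1.2
Dual objective at y_4 = -1.2: reduced costs (19.8, 18.2), box minimizer x = (0.0, 0.0)
g(y_4) = b*y + (c1 - a1*y)*x1 + (c2 - a2*y)*x2 = 9*(-1.2) + 19.8*0.0 + 18.2*0.0 = -10.8 + 0.0 + 0.0 = -10.8


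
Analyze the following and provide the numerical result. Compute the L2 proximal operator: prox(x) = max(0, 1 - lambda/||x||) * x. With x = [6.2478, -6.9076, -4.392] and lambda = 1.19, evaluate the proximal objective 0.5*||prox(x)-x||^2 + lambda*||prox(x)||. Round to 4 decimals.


Step 1: Compute ||x||.
||x|| = 10.2976
Step 2: Compute scaling factor.
scale = max(0, 1 - 1.19/10.2976) = 0.8844
Step 3: prox(x) = [5.5258, -6.1093, -3.8845]
||prox(x)|| = 9.1076
Step 4: Proximal objective.
0.5*||prox-x||^2 = 0.7081
lambda*||prox|| = 10.838
Total = 11.546


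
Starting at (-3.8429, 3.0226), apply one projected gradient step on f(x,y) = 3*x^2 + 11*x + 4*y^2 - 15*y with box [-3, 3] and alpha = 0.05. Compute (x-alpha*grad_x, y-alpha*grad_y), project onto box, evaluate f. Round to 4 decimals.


Step 1: Compute gradient at (-3.8429, 3.0226).
grad_x = 2*3*-3.8429 + 11 = -12.0574
grad_y = 2*4*3.0226 - 15 = 9.1808
Step 2: Gradient step.
x_raw = -3.8429 - 0.05*-12.0574 = -3.24
y_raw = 3.0226 - 0.05*9.1808 = 2.5636
Step 3: Project onto [-3, 3].
x_proj = clip(-3.24) = -3.0
y_proj = clip(2.5636) = 2.5636
Step 4: Evaluate f.
f(-3.0, 2.5636) = -18.166


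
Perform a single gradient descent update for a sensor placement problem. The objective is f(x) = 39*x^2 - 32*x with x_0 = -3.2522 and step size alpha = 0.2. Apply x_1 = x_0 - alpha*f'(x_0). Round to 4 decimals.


We compute the gradient at x_0 and apply the update.
f'(x) = 78*x - 32
f'(-3.2522) = 78*-3.2522 - 32 = -285.6716
x_1 = -3.2522 - 0.2*-285.6716 = 53.8821


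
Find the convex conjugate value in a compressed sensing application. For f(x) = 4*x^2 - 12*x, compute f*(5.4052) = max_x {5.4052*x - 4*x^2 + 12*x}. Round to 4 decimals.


f*(y) = sup_x {y*x - a*x^2 - b*x} = sup_x {(y-b)*x - a*x^2}
FOC: (y - b) - 2a*x = 0 => x* = (y - b)/(2a)
x* = (5.4052 + 12)/(2*4) = 2.1757
f*(5.4052) = (y-b)^2/(4a) = (5.4052 + 12)^2/(4*4)
= 302.941/16 = 18.9338


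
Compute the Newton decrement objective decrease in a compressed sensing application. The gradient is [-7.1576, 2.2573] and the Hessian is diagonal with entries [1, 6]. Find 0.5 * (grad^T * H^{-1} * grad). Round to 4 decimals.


Step 1: H is diagonal, so H^(-1) * g = [-7.1576, 0.3762].
Step 2: g^T H^(-1) g = sum_i g_i^2 / H_ii
  = (-7.1576)^2/1 + (2.2573)^2/6
  = 51.2312 + 0.8492 = 52.0805
Step 3: Objective decrease = 0.5 * g^T H^(-1) g = 26.0402


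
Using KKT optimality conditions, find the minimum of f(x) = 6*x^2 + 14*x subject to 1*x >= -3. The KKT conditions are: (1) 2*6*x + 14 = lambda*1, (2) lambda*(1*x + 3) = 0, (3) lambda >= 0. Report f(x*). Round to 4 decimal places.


Step 1: Try lambda = 0 (constraint inactive).
Stationarity: 2*6*x + 14 = 0
x* = -14/(2*6) = -7/6 = -1.1667 (rounded; the exact value -7/6 is used below)
Check constraint: 1*-1.1667 = -1.1667 >= -3 -- satisfied.
Step 2: Compute optimal value.
f(x*) = 6*(-7/6)^2 + 14*(-7/6) = -8.1667


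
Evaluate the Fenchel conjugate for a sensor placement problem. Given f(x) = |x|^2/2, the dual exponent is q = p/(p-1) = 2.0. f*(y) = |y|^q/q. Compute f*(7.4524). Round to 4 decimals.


The conjugate exponent q satisfies 1/p + 1/q = 1.
p = 2, so q = 2/(2 - 1) = 2.0
|y|^q = 7.4524^2.0 = 55.5383
f*(7.4524) = 55.5383 / 2.0 = 27.7691


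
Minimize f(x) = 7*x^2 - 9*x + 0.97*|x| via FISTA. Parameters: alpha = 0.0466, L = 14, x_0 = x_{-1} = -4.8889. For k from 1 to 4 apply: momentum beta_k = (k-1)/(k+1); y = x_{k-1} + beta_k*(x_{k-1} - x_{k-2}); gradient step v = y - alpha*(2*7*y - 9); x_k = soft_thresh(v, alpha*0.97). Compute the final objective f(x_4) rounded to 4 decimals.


FISTA on f(x) = 7*x^2 - 9*x + 0.97*|x|
L = 14, alpha = 0.0466
Iteration 1: beta = 0.0, y = -4.8889 + 0.0*(-4.8889 + 4.8889) = -4.8889
  grad(y) = -77.4446, v = y - alpha*grad = -1.28
  prox(v) = soft_thresh(-1.28, 0.0452) = -1.2348
Iteration 2: beta = 0.3333, y = -1.2348 + 0.3333*(-1.2348 + 4.8889) = -0.0167
  grad(y) = -9.2344, v = y - alpha*grad = 0.4136
  prox(v) = soft_thresh(0.4136, 0.0452) = 0.3684
Iteration 3: beta = 0.5, y = 0.3684 + 0.5*(0.3684 + 1.2348) = 1.17
  grad(y) = 7.3794, v = y - alpha*grad = 0.8261
  prox(v) = soft_thresh(0.8261, 0.0452) = 0.7809
Iteration 4: beta = 0.6, y = 0.7809 + 0.6*(0.7809 - 0.3684) = 1.0284
  grad(y) = 5.3972, v = y - alpha*grad = 0.7769
  prox(v) = soft_thresh(0.7769, 0.0452) = 0.7317
f(x_4) = 7*0.7317^2 - 9*0.7317 + 0.97*|0.7317| = -2.1279


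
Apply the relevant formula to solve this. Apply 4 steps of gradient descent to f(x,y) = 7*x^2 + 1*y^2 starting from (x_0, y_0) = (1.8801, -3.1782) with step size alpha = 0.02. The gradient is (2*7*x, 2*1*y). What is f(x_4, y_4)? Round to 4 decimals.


Gradient descent on f(x,y) = 7*x^2 + 1*y^2.
Starting point: (1.8801, -3.1782), alpha = 0.02
Step 1: grad_x = 2*7*1.8801 = 26.3214, grad_y = 2*1*-3.1782 = -6.3564
  x_1 = 1.8801 - 0.02*26.3214 = 1.3537
  y_1 = -3.1782 - 0.02*-6.3564 = -3.0511
Step 2: grad_x = 2*7*1.3537 = 18.9514, grad_y = 2*1*-3.0511 = -6.1021
  x_2 = 1.3537 - 0.02*18.9514 = 0.9746
  y_2 = -3.0511 - 0.02*-6.1021 = -2.929
Step 3: grad_x = 2*7*0.9746 = 13.645, grad_y = 2*1*-2.929 = -5.8581
  x_3 = 0.9746 - 0.02*13.645 = 0.7017
  y_3 = -2.929 - 0.02*-5.8581 = -2.8119
Step 4: grad_x = 2*7*0.7017 = 9.8244, grad_y = 2*1*-2.8119 = -5.6237
  x_4 = 0.7017 - 0.02*9.8244 = 0.5053
  y_4 = -2.8119 - 0.02*-5.6237 = -2.6994
f(0.5053, -2.6994) = 7*0.5053^2 + 1*(-2.6994)^2 = 9.0737


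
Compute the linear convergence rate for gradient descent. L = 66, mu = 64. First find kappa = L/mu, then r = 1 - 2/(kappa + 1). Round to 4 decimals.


Step 1: Compute the condition number.
kappa = L/mu = 66/64 = 1.0313
Step 2: Compute the convergence rate.
r = 1 - 2/(kappa + 1) = 1 - 2*mu/(L + mu) = (L - mu)/(L + mu) = 2/130 = 0.0154


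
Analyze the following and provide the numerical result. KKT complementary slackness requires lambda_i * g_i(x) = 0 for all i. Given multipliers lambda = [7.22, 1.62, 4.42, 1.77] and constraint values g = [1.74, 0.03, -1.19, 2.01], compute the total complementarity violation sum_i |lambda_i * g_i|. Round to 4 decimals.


KKT complementary slackness check:
lambda_1 * g_1 = 7.22 * 1.74 = 12.5628
lambda_2 * g_2 = 1.62 * 0.03 = 0.0486
lambda_3 * g_3 = 4.42 * -1.19 = -5.2598
lambda_4 * g_4 = 1.77 * 2.01 = 3.5577
Total violation = 12.5628 + 0.0486 + 5.2598 + 3.5577 = 21.4289


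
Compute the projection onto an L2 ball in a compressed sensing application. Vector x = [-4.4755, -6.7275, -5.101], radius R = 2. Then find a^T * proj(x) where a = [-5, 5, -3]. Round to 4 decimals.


Step 1: Compute ||x|| (intermediates to 6 decimals).
||x|| = sqrt((-4.4755)^2 + (-6.7275)^2 + (-5.101)^2) = 9.555603
Step 2: Project.
Since ||x|| > R, scale = R/||x|| = 2/9.555603 = 0.209301, proj(x) = scale * x
proj(x) = [-0.936727, -1.408072, -1.067644]
Step 3: Dot product.
a^T * proj(x) = -5*(-0.936727) + 5*(-1.408072) - 3*(-1.067644) = 0.8462


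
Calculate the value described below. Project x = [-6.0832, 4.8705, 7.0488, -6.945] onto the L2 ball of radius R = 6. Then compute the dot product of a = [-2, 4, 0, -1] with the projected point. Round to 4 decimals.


Step 1: Compute ||x|| (intermediates to 6 decimals).
||x|| = sqrt((-6.0832)^2 + 4.8705^2 + 7.0488^2 + (-6.945)^2) = 12.595463
Step 2: Project.
Since ||x|| > R, scale = R/||x|| = 6/12.595463 = 0.476362, proj(x) = scale * x
proj(x) = [-2.897805, 2.320121, 3.35778, -3.308334]
Step 3: Dot product.
a^T * proj(x) = -2*(-2.897805) + 4*2.320121 + 0*3.35778 - 1*(-3.308334) = 18.3844


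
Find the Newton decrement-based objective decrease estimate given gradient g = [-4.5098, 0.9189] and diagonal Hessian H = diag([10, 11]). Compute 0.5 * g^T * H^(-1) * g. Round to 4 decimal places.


Step 1: H is diagonal, so H^(-1) * g = [-0.451, 0.0835].
Step 2: g^T H^(-1) g = sum_i g_i^2 / H_ii
  = (-4.5098)^2/10 + (0.9189)^2/11
  = 2.0338 + 0.0768 = 2.1106
Step 3: Objective decrease = 0.5 * g^T H^(-1) g = 1.0553


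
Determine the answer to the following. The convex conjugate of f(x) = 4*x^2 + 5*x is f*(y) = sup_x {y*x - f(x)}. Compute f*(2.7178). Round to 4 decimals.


f*(y) = sup_x {y*x - a*x^2 - b*x} = sup_x {(y-b)*x - a*x^2}
FOC: (y - b) - 2a*x = 0 => x* = (y - b)/(2a)
x* = (2.7178 - 5)/(2*4) = -0.2853
f*(2.7178) = (y-b)^2/(4a) = (2.7178 - 5)^2/(4*4)
= 5.2084/16 = 0.3255


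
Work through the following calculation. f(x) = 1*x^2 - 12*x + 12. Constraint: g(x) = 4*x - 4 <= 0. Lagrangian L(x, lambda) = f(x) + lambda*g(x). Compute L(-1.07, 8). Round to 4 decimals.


Step 1: Evaluate f(x).
f(-1.07) = 1*(-1.07)^2 - 12*(-1.07) + 12 = 25.9849
Step 2: Evaluate g(x).
g(-1.07) = 4*-1.07 - 4 = -8.28
Step 3: Compute Lagrangian.
L = 25.9849 + 8*-8.28 = -40.2551


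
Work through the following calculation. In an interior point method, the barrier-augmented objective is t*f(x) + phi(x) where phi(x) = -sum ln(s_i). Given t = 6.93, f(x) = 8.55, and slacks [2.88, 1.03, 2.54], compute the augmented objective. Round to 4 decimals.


Step 1: Compute log-barrier.
ln values: [1.0578, 0.0296, 0.9322]
phi = -(1.0578 + 0.0296 + 0.9322) = -2.0195
Step 2: Compute augmented objective.
t*f(x) = 6.93*8.55 = 59.2515
Total = 59.2515 - 2.0195 = 57.232


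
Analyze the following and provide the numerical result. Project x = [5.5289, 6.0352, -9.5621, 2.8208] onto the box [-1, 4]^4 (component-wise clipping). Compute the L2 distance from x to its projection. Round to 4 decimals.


Project each component onto [-1, 4].
clip(5.5289) = 4.0, clip(6.0352) = 4.0, clip(-9.5621) = -1.0, clip(2.8208) = 2.8208
Projection = [4.0, 4.0, -1.0, 2.8208]
Squared diffs: [2.3375, 4.142, 73.3096, 0.0]
Distance = sqrt(79.7891) = 8.9325


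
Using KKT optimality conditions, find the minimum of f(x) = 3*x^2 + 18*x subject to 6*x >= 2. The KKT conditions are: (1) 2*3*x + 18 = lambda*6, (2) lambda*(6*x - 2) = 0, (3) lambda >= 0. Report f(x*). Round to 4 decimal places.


Step 1: Try lambda = 0 (constraint inactive).
x_unc = -18/(2*3) = -3.0
Check: 6*-3.0 = -18.0 < 2 -- violated!
Step 2: Constraint must be active: 6*x = 2
x* = 2/6 = 1/3 = 0.3333 (rounded; the exact value 1/3 is used below)
lambda = (2*3*(1/3) + 18)/6 = 3.3333
Step 3: Compute optimal value.
f(x*) = 3*(1/3)^2 + 18*(1/3) = 6.3333


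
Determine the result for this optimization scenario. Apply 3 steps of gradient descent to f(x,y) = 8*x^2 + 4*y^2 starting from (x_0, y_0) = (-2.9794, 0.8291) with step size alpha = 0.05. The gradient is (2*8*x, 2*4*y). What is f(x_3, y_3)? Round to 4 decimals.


Gradient descent on f(x,y) = 8*x^2 + 4*y^2.
Starting point: (-2.9794, 0.8291), alpha = 0.05
Step 1: grad_x = 2*8*-2.9794 = -47.6704, grad_y = 2*4*0.8291 = 6.6328
  x_1 = -2.9794 - 0.05*-47.6704 = -0.5959
  y_1 = 0.8291 - 0.05*6.6328 = 0.4975
Step 2: grad_x = 2*8*-0.5959 = -9.5341, grad_y = 2*4*0.4975 = 3.9797
  x_2 = -0.5959 - 0.05*-9.5341 = -0.1192
  y_2 = 0.4975 - 0.05*3.9797 = 0.2985
Step 3: grad_x = 2*8*-0.1192 = -1.9068, grad_y = 2*4*0.2985 = 2.3878
  x_3 = -0.1192 - 0.05*-1.9068 = -0.0238
  y_3 = 0.2985 - 0.05*2.3878 = 0.1791
f(-0.0238, 0.1791) = 8*(-0.0238)^2 + 4*0.1791^2 = 0.1328


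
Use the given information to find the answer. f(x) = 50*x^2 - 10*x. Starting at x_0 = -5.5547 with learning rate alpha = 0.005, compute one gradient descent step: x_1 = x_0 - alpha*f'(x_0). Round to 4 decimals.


We compute the gradient at x_0 and apply the update.
f'(x) = 100*x - 10
f'(-5.5547) = 100*-5.5547 - 10 = -565.47
x_1 = -5.5547 - 0.005*-565.47 = -2.7274


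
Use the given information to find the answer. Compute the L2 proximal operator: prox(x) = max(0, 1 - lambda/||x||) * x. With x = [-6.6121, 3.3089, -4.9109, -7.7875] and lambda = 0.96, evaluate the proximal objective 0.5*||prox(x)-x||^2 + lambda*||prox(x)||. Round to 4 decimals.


Step 1: Compute ||x||.
||x|| = 11.8081
Step 2: Compute scaling factor.
scale = max(0, 1 - 0.96/11.8081) = 0.9187
Step 3: prox(x) = [-6.0745, 3.0399, -4.5116, -7.1544]
||prox(x)|| = 10.8481
Step 4: Proximal objective.
0.5*||prox-x||^2 = 0.4608
lambda*||prox|| = 10.4142
Total = 10.875


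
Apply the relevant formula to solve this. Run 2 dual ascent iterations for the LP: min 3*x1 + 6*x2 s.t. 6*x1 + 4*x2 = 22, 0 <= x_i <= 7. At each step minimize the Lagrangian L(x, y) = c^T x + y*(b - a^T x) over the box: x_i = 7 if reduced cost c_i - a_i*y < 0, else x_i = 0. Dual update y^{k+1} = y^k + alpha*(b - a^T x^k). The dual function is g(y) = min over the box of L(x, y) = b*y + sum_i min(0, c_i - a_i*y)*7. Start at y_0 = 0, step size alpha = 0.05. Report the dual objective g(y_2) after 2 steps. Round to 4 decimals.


Dual ascent for LP: min 3*x1 + 6*x2, 6*x1 + 4*x2 = 22, 0 <= x_i <= 7
Step 1: y^k = 0.0, reduced costs: (3.0, 6.0)
  x^k = (0.0, 0.0), subgradient = b - a^T x = 22.0
  y^{k+1} = 0.0 + 0.05*22.0 = 1.1
Step 2: y^k = 1.1, reduced costs: (-3.6, 1.6)
  x^k = (7.0, 0.0), subgradient = b - a^T x = -20.0
  y^{k+1} = 1.1 + 0.05*-20.0 = 0.1
Dual objective at y_2 = 0.1: reduced costs (2.4, 5.6), box minimizer x = (0.0, 0.0)
g(y_2) = b*y + (c1 - a1*y)*x1 + (c2 - a2*y)*x2 = 22*0.1 + 2.4*0.0 + 5.6*0.0 = 2.2 + 0.0 + 0.0 = 2.2


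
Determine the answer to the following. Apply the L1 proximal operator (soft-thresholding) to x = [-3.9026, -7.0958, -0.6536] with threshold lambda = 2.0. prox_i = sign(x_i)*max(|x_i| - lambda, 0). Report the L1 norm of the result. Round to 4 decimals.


Soft-thresholding with lambda = 2.0:
prox(-3.9026) = sign(-3.9026)*max(|-3.9026| - 2.0, 0) = -1.9026
prox(-7.0958) = sign(-7.0958)*max(|-7.0958| - 2.0, 0) = -5.0958
prox(-0.6536) = sign(-0.6536)*max(|-0.6536| - 2.0, 0) = 0.0
prox(x) = [-1.9026, -5.0958, 0.0]
||prox(x)||_1 = 1.9026 + 5.0958 + 0.0 = 6.9984


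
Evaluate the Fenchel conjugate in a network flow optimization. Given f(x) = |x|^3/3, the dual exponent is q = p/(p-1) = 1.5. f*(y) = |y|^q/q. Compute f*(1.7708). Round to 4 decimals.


The conjugate exponent q satisfies 1/p + 1/q = 1.
p = 3, so q = 3/(3 - 1) = 1.5
|y|^q = 1.7708^1.5 = 2.3564
f*(1.7708) = 2.3564 / 1.5 = 1.571


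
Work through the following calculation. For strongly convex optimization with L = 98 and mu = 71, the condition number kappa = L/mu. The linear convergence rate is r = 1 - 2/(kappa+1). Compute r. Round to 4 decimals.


Step 1: Compute the condition number.
kappa = L/mu = 98/71 = 1.3803
Step 2: Compute the convergence rate.
r = 1 - 2/(kappa + 1) = 1 - 2*mu/(L + mu) = (L - mu)/(L + mu) = 27/169 = 0.1598


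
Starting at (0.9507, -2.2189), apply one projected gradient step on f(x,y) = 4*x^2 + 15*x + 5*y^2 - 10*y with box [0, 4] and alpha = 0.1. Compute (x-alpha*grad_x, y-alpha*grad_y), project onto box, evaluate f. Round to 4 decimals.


Step 1: Compute gradient at (0.9507, -2.2189).
grad_x = 2*4*0.9507 + 15 = 22.6056
grad_y = 2*5*-2.2189 - 10 = -32.189
Step 2: Gradient step.
x_raw = 0.9507 - 0.1*22.6056 = -1.3099
y_raw = -2.2189 - 0.1*-32.189 = 1.0
Step 3: Project onto [0, 4].
x_proj = clip(-1.3099) = 0.0
y_proj = clip(1.0) = 1.0
Step 4: Evaluate f.
f(0.0, 1.0) = -5.0


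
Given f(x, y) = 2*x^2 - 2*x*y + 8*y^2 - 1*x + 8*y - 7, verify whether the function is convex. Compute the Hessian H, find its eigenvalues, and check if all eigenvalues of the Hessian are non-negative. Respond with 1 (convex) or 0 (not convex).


The Hessian of f(x,y) = 2*x^2 - 2*x*y + 8*y^2 - 1*x + 8*y - 7 is:
H = [[4, -2], [-2, 16]]
Trace = 4 + 16 = 20
Determinant = 4*16 - (-2)^2 = 60
Discriminant = (20)^2 - 4*60 = 160.0
Eigenvalues: lambda_1 = 3.6754, lambda_2 = 16.3246
The function is convex.

1


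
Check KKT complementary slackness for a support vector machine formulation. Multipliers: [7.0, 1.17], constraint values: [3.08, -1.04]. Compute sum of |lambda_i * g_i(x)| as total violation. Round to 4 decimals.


KKT complementary slackness check:
lambda_1 * g_1 = 7.0 * 3.08 = 21.56
lambda_2 * g_2 = 1.17 * -1.04 = -1.2168
Total violation = 21.56 + 1.2168 = 22.7768


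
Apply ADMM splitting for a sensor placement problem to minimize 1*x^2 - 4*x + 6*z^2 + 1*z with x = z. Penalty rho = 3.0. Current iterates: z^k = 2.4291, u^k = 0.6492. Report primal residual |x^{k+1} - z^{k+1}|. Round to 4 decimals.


ADMM iteration with rho = 3.0, z^k = 2.4291, u^k = 0.6492
Step 1: x-update.
Minimize 1*x^2 - 4*x + (3.0/2)*(x - 2.4291 + 0.6492)^2
FOC: (2*1 + 3.0)*x = 4 + 3.0*(2.4291 - 0.6492)
x^{k+1} = 1.8679
Step 2: z-update.
Minimize 6*z^2 + 1*z + (3.0/2)*(1.8679 - z + 0.6492)^2
FOC: (2*6 + 3.0)*z = -1 + 3.0*(1.8679 + 0.6492)
z^{k+1} = 0.4368
Step 3: u-update.
u^{k+1} = 0.6492 + 1.8679 - 0.4368 = 2.0804
Step 4: Primal residual = |1.8679 - 0.4368| = 1.4312


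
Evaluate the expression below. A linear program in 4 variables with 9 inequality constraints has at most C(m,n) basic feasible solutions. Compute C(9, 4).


Each vertex corresponds to some choice of n active constraints out of m, so the number of vertices is at most C(m, n) = m! / (n!(m-n)!).
m = 9, n = 4
Numerator: 9 * 8 * 7 * 6
Denominator: 4! = 24
C(9, 4) = 126


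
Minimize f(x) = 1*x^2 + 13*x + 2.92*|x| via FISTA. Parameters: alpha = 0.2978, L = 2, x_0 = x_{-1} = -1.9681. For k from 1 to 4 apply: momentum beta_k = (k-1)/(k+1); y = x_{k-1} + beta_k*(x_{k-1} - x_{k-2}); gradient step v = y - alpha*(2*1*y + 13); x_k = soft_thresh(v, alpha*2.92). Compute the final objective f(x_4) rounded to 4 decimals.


FISTA on f(x) = 1*x^2 + 13*x + 2.92*|x|
L = 2, alpha = 0.2978
Iteration 1: beta = 0.0, y = -1.9681 + 0.0*(-1.9681 + 1.9681) = -1.9681
  grad(y) = 9.0638, v = y - alpha*grad = -4.6673
  prox(v) = soft_thresh(-4.6673, 0.8696) = -3.7977
Iteration 2: beta = 0.3333, y = -3.7977 + 0.3333*(-3.7977 + 1.9681) = -4.4076
  grad(y) = 4.1848, v = y - alpha*grad = -5.6538
  prox(v) = soft_thresh(-5.6538, 0.8696) = -4.7843
Iteration 3: beta = 0.5, y = -4.7843 + 0.5*(-4.7843 + 3.7977) = -5.2775
  grad(y) = 2.445, v = y - alpha*grad = -6.0056
  prox(v) = soft_thresh(-6.0056, 0.8696) = -5.1361
Iteration 4: beta = 0.6, y = -5.1361 + 0.6*(-5.1361 + 4.7843) = -5.3471
  grad(y) = 2.3057, v = y - alpha*grad = -6.0338
  prox(v) = soft_thresh(-6.0338, 0.8696) = -5.1642
f(x_4) = 1*(-5.1642)^2 + 13*(-5.1642) + 2.92*|-5.1642| = -25.3862


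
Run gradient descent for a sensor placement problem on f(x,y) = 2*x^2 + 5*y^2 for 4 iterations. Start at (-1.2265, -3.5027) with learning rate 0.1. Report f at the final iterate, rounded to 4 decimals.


Gradient descent on f(x,y) = 2*x^2 + 5*y^2.
Starting point: (-1.2265, -3.5027), alpha = 0.1
Step 1: grad_x = 2*2*-1.2265 = -4.906, grad_y = 2*5*-3.5027 = -35.027
  x_1 = -1.2265 - 0.1*-4.906 = -0.7359
  y_1 = -3.5027 - 0.1*-35.027 = 0.0
Step 2: grad_x = 2*2*-0.7359 = -2.9436, grad_y = 2*5*0.0 = 0.0
  x_2 = -0.7359 - 0.1*-2.9436 = -0.4415
  y_2 = 0.0 - 0.1*0.0 = 0.0
Step 3: grad_x = 2*2*-0.4415 = -1.7662, grad_y = 2*5*0.0 = 0.0
  x_3 = -0.4415 - 0.1*-1.7662 = -0.2649
  y_3 = 0.0 - 0.1*0.0 = 0.0
Step 4: grad_x = 2*2*-0.2649 = -1.0597, grad_y = 2*5*0.0 = 0.0
  x_4 = -0.2649 - 0.1*-1.0597 = -0.159
  y_4 = 0.0 - 0.1*0.0 = 0.0
f(-0.159, 0.0) = 2*(-0.159)^2 + 5*0.0^2 = 0.0505


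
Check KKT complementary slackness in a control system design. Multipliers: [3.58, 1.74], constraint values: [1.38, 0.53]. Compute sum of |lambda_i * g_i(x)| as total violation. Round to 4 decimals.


KKT complementary slackness check:
lambda_1 * g_1 = 3.58 * 1.38 = 4.9404
lambda_2 * g_2 = 1.74 * 0.53 = 0.9222
Total violation = 4.9404 + 0.9222 = 5.8626


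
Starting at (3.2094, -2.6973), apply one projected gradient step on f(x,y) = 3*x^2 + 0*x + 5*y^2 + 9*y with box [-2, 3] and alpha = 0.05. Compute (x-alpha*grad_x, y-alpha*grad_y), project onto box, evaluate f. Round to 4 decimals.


Step 1: Compute gradient at (3.2094, -2.6973).
grad_x = 2*3*3.2094 + 0 = 19.2564
grad_y = 2*5*-2.6973 + 9 = -17.973
Step 2: Gradient step.
x_raw = 3.2094 - 0.05*19.2564 = 2.2466
y_raw = -2.6973 - 0.05*-17.973 = -1.7987
Step 3: Project onto [-2, 3].
x_proj = clip(2.2466) = 2.2466
y_proj = clip(-1.7987) = -1.7987
Step 4: Evaluate f.
f(2.2466, -1.7987) = 15.1292


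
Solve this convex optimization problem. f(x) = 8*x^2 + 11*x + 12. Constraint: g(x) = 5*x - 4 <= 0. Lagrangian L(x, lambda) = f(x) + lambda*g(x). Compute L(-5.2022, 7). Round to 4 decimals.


Step 1: Evaluate f(x).
f(-5.2022) = 8*(-5.2022)^2 + 11*(-5.2022) + 12 = 171.2789
Step 2: Evaluate g(x).
g(-5.2022) = 5*-5.2022 - 4 = -30.011
Step 3: Compute Lagrangian.
L = 171.2789 + 7*-30.011 = -38.7981


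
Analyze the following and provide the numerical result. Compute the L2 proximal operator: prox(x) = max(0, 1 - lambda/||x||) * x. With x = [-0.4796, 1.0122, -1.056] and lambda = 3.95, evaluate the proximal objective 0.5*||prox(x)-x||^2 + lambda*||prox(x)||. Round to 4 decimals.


Step 1: Compute ||x||.
||x|| = 1.5394
Step 2: Compute scaling factor.
scale = max(0, 1 - 3.95/1.5394) = 0.0
Step 3: prox(x) = [-0.0, 0.0, -0.0]
||prox(x)|| = 0.0
Step 4: Proximal objective.
0.5*||prox-x||^2 = 1.1849
lambda*||prox|| = 0.0
Total = 1.1849


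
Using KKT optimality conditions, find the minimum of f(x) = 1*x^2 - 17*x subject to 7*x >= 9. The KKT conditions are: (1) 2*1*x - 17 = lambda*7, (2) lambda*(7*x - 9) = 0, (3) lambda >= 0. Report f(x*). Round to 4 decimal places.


Step 1: Try lambda = 0 (constraint inactive).
Stationarity: 2*1*x - 17 = 0
x* = 17/(2*1) = 8.5
Check constraint: 7*8.5 = 59.5 >= 9 -- satisfied.
Step 2: Compute optimal value.
f(x*) = 1*8.5^2 - 17*8.5 = -72.25


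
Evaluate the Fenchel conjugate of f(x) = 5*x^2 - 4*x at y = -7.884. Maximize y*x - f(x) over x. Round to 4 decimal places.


f*(y) = sup_x {y*x - a*x^2 - b*x} = sup_x {(y-b)*x - a*x^2}
FOC: (y - b) - 2a*x = 0 => x* = (y - b)/(2a)
x* = (-7.884 + 4)/(2*5) = -0.3884
f*(-7.884) = (y-b)^2/(4a) = (-7.884 + 4)^2/(4*5)
= 15.0855/20 = 0.7543


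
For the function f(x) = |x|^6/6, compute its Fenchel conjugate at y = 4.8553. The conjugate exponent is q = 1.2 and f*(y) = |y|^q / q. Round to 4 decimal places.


The conjugate exponent q satisfies 1/p + 1/q = 1.
p = 6, so q = 6/(6 - 1) = 1.2
|y|^q = 4.8553^1.2 = 6.6598
f*(4.8553) = 6.6598 / 1.2 = 5.5498


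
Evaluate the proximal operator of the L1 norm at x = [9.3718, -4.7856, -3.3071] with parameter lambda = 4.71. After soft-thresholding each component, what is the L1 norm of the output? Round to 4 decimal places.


Soft-thresholding with lambda = 4.71:
prox(9.3718) = sign(9.3718)*max(|9.3718| - 4.71, 0) = 4.6618
prox(-4.7856) = sign(-4.7856)*max(|-4.7856| - 4.71, 0) = -0.0756
prox(-3.3071) = sign(-3.3071)*max(|-3.3071| - 4.71, 0) = 0.0
prox(x) = [4.6618, -0.0756, 0.0]
||prox(x)||_1 = 4.6618 + 0.0756 + 0.0 = 4.7374


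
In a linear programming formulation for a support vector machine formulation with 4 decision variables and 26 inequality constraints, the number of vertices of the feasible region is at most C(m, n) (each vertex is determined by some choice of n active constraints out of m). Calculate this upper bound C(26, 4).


Each vertex corresponds to some choice of n active constraints out of m, so the number of vertices is at most C(m, n) = m! / (n!(m-n)!).
m = 26, n = 4
Numerator: 26 * 25 * 24 * 23
Denominator: 4! = 24
C(26, 4) = 14950


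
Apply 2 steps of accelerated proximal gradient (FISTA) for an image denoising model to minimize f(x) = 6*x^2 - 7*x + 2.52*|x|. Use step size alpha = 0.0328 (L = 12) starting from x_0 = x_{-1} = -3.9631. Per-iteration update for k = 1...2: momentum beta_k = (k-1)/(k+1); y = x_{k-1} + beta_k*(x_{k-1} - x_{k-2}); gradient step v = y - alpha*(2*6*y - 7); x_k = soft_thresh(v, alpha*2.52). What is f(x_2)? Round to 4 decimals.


FISTA on f(x) = 6*x^2 - 7*x + 2.52*|x|
L = 12, alpha = 0.0328
Iteration 1: beta = 0.0, y = -3.9631 + 0.0*(-3.9631 + 3.9631) = -3.9631
  grad(y) = -54.5572, v = y - alpha*grad = -2.1736
  prox(v) = soft_thresh(-2.1736, 0.0827) = -2.091
Iteration 2: beta = 0.3333, y = -2.091 + 0.3333*(-2.091 + 3.9631) = -1.4669
  grad(y) = -24.6031, v = y - alpha*grad = -0.6599
  prox(v) = soft_thresh(-0.6599, 0.0827) = -0.5773
f(x_2) = 6*(-0.5773)^2 - 7*(-0.5773) + 2.52*|-0.5773| = 7.4953


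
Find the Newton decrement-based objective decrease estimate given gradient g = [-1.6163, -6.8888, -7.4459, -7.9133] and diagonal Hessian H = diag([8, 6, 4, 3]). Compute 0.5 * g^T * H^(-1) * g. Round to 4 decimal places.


Step 1: H is diagonal, so H^(-1) * g = [-0.202, -1.1481, -1.8615, -2.6378].
Step 2: g^T H^(-1) g = sum_i g_i^2 / H_ii
  = (-1.6163)^2/8 + (-6.8888)^2/6 + (-7.4459)^2/4 + (-7.9133)^2/3
  = 0.3266 + 7.9093 + 13.8604 + 20.8734 = 42.9696
Step 3: Objective decrease = 0.5 * g^T H^(-1) g = 21.4848


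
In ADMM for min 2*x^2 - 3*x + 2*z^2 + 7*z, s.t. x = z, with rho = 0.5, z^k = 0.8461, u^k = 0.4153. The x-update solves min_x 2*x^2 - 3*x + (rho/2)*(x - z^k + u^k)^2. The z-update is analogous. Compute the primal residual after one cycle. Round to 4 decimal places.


ADMM iteration with rho = 0.5, z^k = 0.8461, u^k = 0.4153
Step 1: x-update.
Minimize 2*x^2 - 3*x + (0.5/2)*(x - 0.8461 + 0.4153)^2
FOC: (2*2 + 0.5)*x = 3 + 0.5*(0.8461 - 0.4153)
x^{k+1} = 0.7145
Step 2: z-update.
Minimize 2*z^2 + 7*z + (0.5/2)*(0.7145 - z + 0.4153)^2
FOC: (2*2 + 0.5)*z = -7 + 0.5*(0.7145 + 0.4153)
z^{k+1} = -1.43
Step 3: u-update.
u^{k+1} = 0.4153 + 0.7145 + 1.43 = 2.5599
Step 4: Primal residual = |0.7145 + 1.43| = 2.1446


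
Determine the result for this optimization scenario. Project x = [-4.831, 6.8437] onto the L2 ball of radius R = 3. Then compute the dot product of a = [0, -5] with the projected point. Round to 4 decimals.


Step 1: Compute ||x|| (intermediates to 6 decimals).
||x|| = sqrt((-4.831)^2 + 6.8437^2) = 8.377039
Step 2: Project.
Since ||x|| > R, scale = R/||x|| = 3/8.377039 = 0.358122, proj(x) = scale * x
proj(x) = [-1.730087, 2.45088]
Step 3: Dot product.
a^T * proj(x) = 0*(-1.730087) - 5*2.45088 = -12.2544


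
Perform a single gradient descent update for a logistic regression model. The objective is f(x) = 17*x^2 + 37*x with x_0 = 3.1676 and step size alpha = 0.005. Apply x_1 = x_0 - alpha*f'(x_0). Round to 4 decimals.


We compute the gradient at x_0 and apply the update.
f'(x) = 34*x + 37
f'(3.1676) = 34*3.1676 + 37 = 144.6984
x_1 = 3.1676 - 0.005*144.6984 = 2.4441


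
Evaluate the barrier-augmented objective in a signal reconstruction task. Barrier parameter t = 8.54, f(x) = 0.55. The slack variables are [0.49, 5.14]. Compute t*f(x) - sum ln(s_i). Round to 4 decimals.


Step 1: Compute log-barrier.
ln values: [-0.7133, 1.6371]
phi = -(-0.7133 + 1.6371) = -0.9237
Step 2: Compute augmented objective.
t*f(x) = 8.54*0.55 = 4.697
Total = 4.697 - 0.9237 = 3.7733


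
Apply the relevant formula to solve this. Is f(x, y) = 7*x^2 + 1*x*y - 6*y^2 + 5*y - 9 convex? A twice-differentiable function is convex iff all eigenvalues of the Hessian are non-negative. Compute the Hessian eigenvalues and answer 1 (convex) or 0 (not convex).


The Hessian of f(x,y) = 7*x^2 + 1*x*y - 6*y^2 + 5*y - 9 is:
H = [[14, 1], [1, -12]]
Trace = 14 - 12 = 2
Determinant = 14*-12 - (1)^2 = -169
Discriminant = (2)^2 - 4*-169 = 680.0
Eigenvalues: lambda_1 = -12.0384, lambda_2 = 14.0384
The function is not convex.

0


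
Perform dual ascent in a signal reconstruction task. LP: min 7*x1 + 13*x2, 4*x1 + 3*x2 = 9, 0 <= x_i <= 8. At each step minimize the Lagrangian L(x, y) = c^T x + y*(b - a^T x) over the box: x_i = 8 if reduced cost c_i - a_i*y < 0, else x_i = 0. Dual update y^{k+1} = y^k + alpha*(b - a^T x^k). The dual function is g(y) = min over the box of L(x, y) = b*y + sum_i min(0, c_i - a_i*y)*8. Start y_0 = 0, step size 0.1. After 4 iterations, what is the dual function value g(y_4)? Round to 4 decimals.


Dual ascent for LP: min 7*x1 + 13*x2, 4*x1 + 3*x2 = 9, 0 <= x_i <= 8
Step 1: y^k = 0.0, reduced costs: (7.0, 13.0)
  x^k = (0.0, 0.0), subgradient = b - a^T x = 9.0
  y^{k+1} = 0.0 + 0.1*9.0 = 0.9
Step 2: y^k = 0.9, reduced costs: (3.4, 10.3)
  x^k = (0.0, 0.0), subgradient = b - a^T x = 9.0
  y^{k+1} = 0.9 + 0.1*9.0 = 1.8
Step 3: y^k = 1.8, reduced costs: (-0.2, 7.6)
  x^k = (8.0, 0.0), subgradient = b - a^T x = -23.0
  y^{k+1} = 1.8 + 0.1*-23.0 = -0.5
Step 4: y^k = -0.5, reduced costs: (9.0, 14.5)
  x^k = (0.0, 0.0), subgradient = b - a^T x = 9.0
  y^{k+1} = -0.5 + 0.1*9.0 = 0.4
Dual objective at y_4 = 0.4: reduced costs (5.4, 11.8), box minimizer x = (0.0, 0.0)
g(y_4) = b*y + (c1 - a1*y)*x1 + (c2 - a2*y)*x2 = 9*0.4 + 5.4*0.0 + 11.8*0.0 = 3.6 + 0.0 + 0.0 = 3.6


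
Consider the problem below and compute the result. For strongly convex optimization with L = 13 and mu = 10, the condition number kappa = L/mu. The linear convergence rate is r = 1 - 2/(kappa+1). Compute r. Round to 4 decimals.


Step 1: Compute the condition number.
kappa = L/mu = 13/10 = 1.3
Step 2: Compute the convergence rate.
r = 1 - 2/(kappa + 1) = 1 - 2*mu/(L + mu) = (L - mu)/(L + mu) = 3/23 = 0.1304


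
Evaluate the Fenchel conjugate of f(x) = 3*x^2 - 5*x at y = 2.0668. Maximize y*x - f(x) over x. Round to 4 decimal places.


f*(y) = sup_x {y*x - a*x^2 - b*x} = sup_x {(y-b)*x - a*x^2}
FOC: (y - b) - 2a*x = 0 => x* = (y - b)/(2a)
x* = (2.0668 + 5)/(2*3) = 1.1778
f*(2.0668) = (y-b)^2/(4a) = (2.0668 + 5)^2/(4*3)
= 49.9397/12 = 4.1616


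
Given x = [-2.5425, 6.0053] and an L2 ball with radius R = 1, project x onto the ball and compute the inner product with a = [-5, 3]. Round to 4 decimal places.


Step 1: Compute ||x|| (intermediates to 6 decimals).
||x|| = sqrt((-2.5425)^2 + 6.0053^2) = 6.521345
Step 2: Project.
Since ||x|| > R, scale = R/||x|| = 1/6.521345 = 0.153343, proj(x) = scale * x
proj(x) = [-0.389875, 0.920871]
Step 3: Dot product.
a^T * proj(x) = -5*(-0.389875) + 3*0.920871 = 4.712


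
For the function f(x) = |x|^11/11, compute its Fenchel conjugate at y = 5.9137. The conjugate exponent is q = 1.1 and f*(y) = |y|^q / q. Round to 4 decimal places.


The conjugate exponent q satisfies 1/p + 1/q = 1.
p = 11, so q = 11/(11 - 1) = 1.1
|y|^q = 5.9137^1.1 = 7.0639
f*(5.9137) = 7.0639 / 1.1 = 6.4217


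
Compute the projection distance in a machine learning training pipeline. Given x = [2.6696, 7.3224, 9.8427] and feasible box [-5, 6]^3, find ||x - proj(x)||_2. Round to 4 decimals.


Project each component onto [-5, 6].
clip(2.6696) = 2.6696, clip(7.3224) = 6.0, clip(9.8427) = 6.0
Projection = [2.6696, 6.0, 6.0]
Squared diffs: [0.0, 1.7487, 14.7663]
Distance = sqrt(16.515) = 4.0639


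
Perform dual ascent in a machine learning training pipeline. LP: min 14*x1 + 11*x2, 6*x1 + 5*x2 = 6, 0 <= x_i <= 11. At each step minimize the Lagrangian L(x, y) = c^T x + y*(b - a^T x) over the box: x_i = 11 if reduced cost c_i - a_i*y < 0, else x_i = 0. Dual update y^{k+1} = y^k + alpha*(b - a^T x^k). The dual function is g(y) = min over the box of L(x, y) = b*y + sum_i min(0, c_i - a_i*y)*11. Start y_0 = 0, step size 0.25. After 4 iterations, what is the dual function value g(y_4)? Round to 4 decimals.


Dual ascent for LP: min 14*x1 + 11*x2, 6*x1 + 5*x2 = 6, 0 <= x_i <= 11
Step 1: y^k = 0.0, reduced costs: (14.0, 11.0)
  x^k = (0.0, 0.0), subgradient = b - a^T x = 6.0
  y^{k+1} = 0.0 + 0.25*6.0 = 1.5
Step 2: y^k = 1.5, reduced costs: (5.0, 3.5)
  x^k = (0.0, 0.0), subgradient = b - a^T x = 6.0
  y^{k+1} = 1.5 + 0.25*6.0 = 3.0
Step 3: y^k = 3.0, reduced costs: (-4.0, -4.0)
  x^k = (11.0, 11.0), subgradient = b - a^T x = -115.0
  y^{k+1} = 3.0 + 0.25*-115.0 = -25.75
Step 4: y^k = -25.75, reduced costs: (168.5, 139.75)
  x^k = (0.0, 0.0), subgradient = b - a^T x = 6.0
  y^{k+1} = -25.75 + 0.25*6.0 = -24.25
Dual objective at y_4 = -24.25: reduced costs (159.5, 132.25), box minimizer x = (0.0, 0.0)
g(y_4) = b*y + (c1 - a1*y)*x1 + (c2 - a2*y)*x2 = 6*(-24.25) + 159.5*0.0 + 132.25*0.0 = -145.5 + 0.0 + 0.0 = -145.5


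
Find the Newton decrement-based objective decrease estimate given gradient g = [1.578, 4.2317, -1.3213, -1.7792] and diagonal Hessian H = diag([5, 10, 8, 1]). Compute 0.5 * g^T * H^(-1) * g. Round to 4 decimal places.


Step 1: H is diagonal, so H^(-1) * g = [0.3156, 0.4232, -0.1652, -1.7792].
Step 2: g^T H^(-1) g = sum_i g_i^2 / H_ii
  = (1.578)^2/5 + (4.2317)^2/10 + (-1.3213)^2/8 + (-1.7792)^2/1
  = 0.498 + 1.7907 + 0.2182 + 3.1656 = 5.6725
Step 3: Objective decrease = 0.5 * g^T H^(-1) g = 2.8363


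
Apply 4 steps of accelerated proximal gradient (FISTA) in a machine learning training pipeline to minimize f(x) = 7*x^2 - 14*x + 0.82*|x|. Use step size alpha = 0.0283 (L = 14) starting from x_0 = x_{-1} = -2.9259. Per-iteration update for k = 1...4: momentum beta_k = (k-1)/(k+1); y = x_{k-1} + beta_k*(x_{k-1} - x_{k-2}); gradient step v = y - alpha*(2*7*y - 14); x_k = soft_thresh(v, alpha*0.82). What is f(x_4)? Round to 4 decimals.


FISTA on f(x) = 7*x^2 - 14*x + 0.82*|x|
L = 14, alpha = 0.0283
Iteration 1: beta = 0.0, y = -2.9259 + 0.0*(-2.9259 + 2.9259) = -2.9259
  grad(y) = -54.9626, v = y - alpha*grad = -1.3705
  prox(v) = soft_thresh(-1.3705, 0.0232) = -1.3473
Iteration 2: beta = 0.3333, y = -1.3473 + 0.3333*(-1.3473 + 2.9259) = -0.821
  grad(y) = -25.4945, v = y - alpha*grad = -0.0995
  prox(v) = soft_thresh(-0.0995, 0.0232) = -0.0763
Iteration 3: beta = 0.5, y = -0.0763 + 0.5*(-0.0763 + 1.3473) = 0.5591
  grad(y) = -6.1723, v = y - alpha*grad = 0.7338
  prox(v) = soft_thresh(0.7338, 0.0232) = 0.7106
Iteration 4: beta = 0.6, y = 0.7106 + 0.6*(0.7106 + 0.0763) = 1.1827
  grad(y) = 2.5585, v = y - alpha*grad = 1.1103
  prox(v) = soft_thresh(1.1103, 0.0232) = 1.0871
f(x_4) = 7*1.0871^2 - 14*1.0871 + 0.82*|1.0871| = -6.0554


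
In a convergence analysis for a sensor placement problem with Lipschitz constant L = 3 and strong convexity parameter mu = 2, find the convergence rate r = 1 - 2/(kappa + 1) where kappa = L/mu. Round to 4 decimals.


Step 1: Compute the condition number.
kappa = L/mu = 3/2 = 1.5
Step 2: Compute the convergence rate.
r = 1 - 2/(kappa + 1) = 1 - 2*mu/(L + mu) = (L - mu)/(L + mu) = 1/5 = 0.2


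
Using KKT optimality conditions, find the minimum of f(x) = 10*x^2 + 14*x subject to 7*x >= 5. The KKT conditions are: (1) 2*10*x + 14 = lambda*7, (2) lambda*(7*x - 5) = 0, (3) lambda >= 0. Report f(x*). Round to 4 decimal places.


Step 1: Try lambda = 0 (constraint inactive).
x_unc = -14/(2*10) = -0.7
Check: 7*-0.7 = -4.9 < 5 -- violated!
Step 2: Constraint must be active: 7*x = 5
x* = 5/7 = 0.7143 (rounded; the exact value 5/7 is used below)
lambda = (2*10*(5/7) + 14)/7 = 4.0408
Step 3: Compute optimal value.
f(x*) = 10*(5/7)^2 + 14*(5/7) = 15.102


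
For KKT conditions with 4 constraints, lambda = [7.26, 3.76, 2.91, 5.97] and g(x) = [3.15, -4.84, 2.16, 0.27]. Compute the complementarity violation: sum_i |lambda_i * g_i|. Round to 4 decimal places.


KKT complementary slackness check:
lambda_1 * g_1 = 7.26 * 3.15 = 22.869
lambda_2 * g_2 = 3.76 * -4.84 = -18.1984
lambda_3 * g_3 = 2.91 * 2.16 = 6.2856
lambda_4 * g_4 = 5.97 * 0.27 = 1.6119
Total violation = 22.869 + 18.1984 + 6.2856 + 1.6119 = 48.9649


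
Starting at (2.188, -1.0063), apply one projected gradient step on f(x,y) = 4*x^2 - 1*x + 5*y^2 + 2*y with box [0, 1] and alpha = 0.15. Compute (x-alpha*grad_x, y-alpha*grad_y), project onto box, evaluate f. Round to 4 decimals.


Step 1: Compute gradient at (2.188, -1.0063).
grad_x = 2*4*2.188 - 1 = 16.504
grad_y = 2*5*-1.0063 + 2 = -8.063
Step 2: Gradient step.
x_raw = 2.188 - 0.15*16.504 = -0.2876
y_raw = -1.0063 - 0.15*-8.063 = 0.2032
Step 3: Project onto [0, 1].
x_proj = clip(-0.2876) = 0.0
y_proj = clip(0.2032) = 0.2032
Step 4: Evaluate f.
f(0.0, 0.2032) = 0.6126


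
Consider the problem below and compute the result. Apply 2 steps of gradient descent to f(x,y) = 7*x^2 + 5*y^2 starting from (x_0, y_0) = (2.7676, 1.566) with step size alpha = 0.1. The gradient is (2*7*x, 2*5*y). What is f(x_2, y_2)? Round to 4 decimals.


Gradient descent on f(x,y) = 7*x^2 + 5*y^2.
Starting point: (2.7676, 1.566), alpha = 0.1
Step 1: grad_x = 2*7*2.7676 = 38.7464, grad_y = 2*5*1.566 = 15.66
  x_1 = 2.7676 - 0.1*38.7464 = -1.107
  y_1 = 1.566 - 0.1*15.66 = 0.0
Step 2: grad_x = 2*7*-1.107 = -15.4986, grad_y = 2*5*0.0 = 0.0
  x_2 = -1.107 - 0.1*-15.4986 = 0.4428
  y_2 = 0.0 - 0.1*0.0 = 0.0
f(0.4428, 0.0) = 7*0.4428^2 + 5*0.0^2 = 1.3726
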